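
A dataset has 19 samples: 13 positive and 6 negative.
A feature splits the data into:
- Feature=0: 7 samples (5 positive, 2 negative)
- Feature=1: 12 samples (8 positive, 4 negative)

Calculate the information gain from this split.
0.0018 bits

Information Gain = H(Y) - H(Y|Feature)

Before split:
P(positive) = 13/19 = 0.6842
H(Y) = 0.8997 bits

After split:
Feature=0: H = 0.8631 bits (weight = 7/19)
Feature=1: H = 0.9183 bits (weight = 12/19)
H(Y|Feature) = (7/19)×0.8631 + (12/19)×0.9183 = 0.8980 bits

Information Gain = 0.8997 - 0.8980 = 0.0018 bits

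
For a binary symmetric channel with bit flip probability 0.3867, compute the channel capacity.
0.0374 bits

For a binary symmetric channel (BSC) with error probability p:
Capacity C = 1 - H(p) bits per symbol

where H(p) = -p log₂(p) - (1-p) log₂(1-p) is the binary entropy function.

H(0.3867) = 0.9626 bits
C = 1 - 0.9626 = 0.0374 bits per symbol

This means we can reliably transmit up to 0.0374 bits of information per channel use.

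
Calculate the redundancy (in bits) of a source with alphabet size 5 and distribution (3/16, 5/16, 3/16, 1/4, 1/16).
0.1419 bits

Redundancy measures how far a source is from maximum entropy:
R = H_max - H(X)

Maximum entropy for 5 symbols: H_max = log_2(5) = 2.3219 bits
Actual entropy: H(X) = 2.1800 bits
Redundancy: R = 2.3219 - 2.1800 = 0.1419 bits

This redundancy represents potential for compression: the source could be compressed by 0.1419 bits per symbol.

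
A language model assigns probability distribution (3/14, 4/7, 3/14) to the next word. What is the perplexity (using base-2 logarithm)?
2.6644

Perplexity is 2^H (or exp(H) for natural log).

First, H = -Σ p log p = 1.4138 bits
Perplexity = 2^1.4138 = 2.6644

Interpretation: The model's uncertainty is equivalent to choosing uniformly among 2.7 options.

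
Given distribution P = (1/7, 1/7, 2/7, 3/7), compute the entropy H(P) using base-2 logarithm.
1.8424 bits

Shannon entropy is H(X) = -Σ p(x) log p(x).

For P = (1/7, 1/7, 2/7, 3/7):
H = -1/7 × log_2(1/7) -1/7 × log_2(1/7) -2/7 × log_2(2/7) -3/7 × log_2(3/7)
H = 1.8424 bits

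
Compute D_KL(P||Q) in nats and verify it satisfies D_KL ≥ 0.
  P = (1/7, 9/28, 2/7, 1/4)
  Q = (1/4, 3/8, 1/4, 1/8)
0.0819 nats

KL divergence satisfies the Gibbs inequality: D_KL(P||Q) ≥ 0 for all distributions P, Q.

D_KL(P||Q) = Σ p(x) log(p(x)/q(x))
Term by term:
  x=0: 1/7 × log_e[(1/7)/(1/4)] = -0.0799
  x=1: 9/28 × log_e[(9/28)/(3/8)] = -0.0495
  x=2: 2/7 × log_e[(2/7)/(1/4)] = 0.0382
  x=3: 1/4 × log_e[(1/4)/(1/8)] = 0.1733
D_KL(P||Q) = 0.0819 nats

D_KL(P||Q) = 0.0819 ≥ 0 ✓

This non-negativity is a fundamental property: relative entropy cannot be negative because it measures how different Q is from P.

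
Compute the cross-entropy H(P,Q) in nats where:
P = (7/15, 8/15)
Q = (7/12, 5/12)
0.7184 nats

Cross-entropy: H(P,Q) = -Σ p(x) log q(x)

Alternatively: H(P,Q) = H(P) + D_KL(P||Q)
H(P) = 0.6909 nats
D_KL(P||Q) = 0.0275 nats

H(P,Q) = 0.6909 + 0.0275 = 0.7184 nats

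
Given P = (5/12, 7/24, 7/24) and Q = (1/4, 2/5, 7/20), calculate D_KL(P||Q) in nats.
0.0675 nats

KL divergence: D_KL(P||Q) = Σ p(x) log(p(x)/q(x))

Computing term by term:
  x=0: 5/12 × log_e[(5/12)/(1/4)] = 5/12 × 0.5108 = 0.2128
  x=1: 7/24 × log_e[(7/24)/(2/5)] = 7/24 × -0.3159 = -0.0921
  x=2: 7/24 × log_e[(7/24)/(7/20)] = 7/24 × -0.1823 = -0.0532

D_KL(P||Q) = 0.0675 nats

Note: KL divergence is always non-negative and equals 0 iff P = Q.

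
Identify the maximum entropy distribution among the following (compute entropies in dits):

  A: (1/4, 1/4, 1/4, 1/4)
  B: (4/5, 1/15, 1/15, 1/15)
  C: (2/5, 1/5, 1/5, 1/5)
A

For a discrete distribution over n outcomes, entropy is maximized by the uniform distribution.

Computing entropies:
H(A) = 0.6021 dits
H(B) = 0.3127 dits
H(C) = 0.5786 dits

The uniform distribution (where all probabilities equal 1/4) achieves the maximum entropy of log_10(4) = 0.6021 dits.

Distribution A has the highest entropy.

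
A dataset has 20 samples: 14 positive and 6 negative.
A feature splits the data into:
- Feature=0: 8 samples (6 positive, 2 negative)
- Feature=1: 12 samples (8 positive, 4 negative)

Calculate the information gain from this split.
0.0058 bits

Information Gain = H(Y) - H(Y|Feature)

Before split:
P(positive) = 14/20 = 0.7000
H(Y) = 0.8813 bits

After split:
Feature=0: H = 0.8113 bits (weight = 8/20)
Feature=1: H = 0.9183 bits (weight = 12/20)
H(Y|Feature) = (8/20)×0.8113 + (12/20)×0.9183 = 0.8755 bits

Information Gain = 0.8813 - 0.8755 = 0.0058 bits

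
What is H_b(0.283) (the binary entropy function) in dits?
0.2587 dits

The binary entropy function is:
H(p) = -p log(p) - (1-p) log(1-p)

H(0.283) = -0.283 × log_10(0.283) - 0.717 × log_10(0.717)
H(0.283) = 0.2587 dits

Note: Binary entropy is maximized at p=0.5 (H=1 bit) and minimized at p=0 or p=1 (H=0).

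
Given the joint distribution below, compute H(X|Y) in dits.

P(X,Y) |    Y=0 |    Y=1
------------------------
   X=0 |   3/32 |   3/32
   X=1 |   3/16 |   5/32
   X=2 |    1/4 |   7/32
0.4498 dits

Using the chain rule: H(X|Y) = H(X,Y) - H(Y)

First, compute H(X,Y) = 0.7499 dits

Marginal P(Y) = (17/32, 15/32)
H(Y) = 0.3002 dits

H(X|Y) = H(X,Y) - H(Y) = 0.7499 - 0.3002 = 0.4498 dits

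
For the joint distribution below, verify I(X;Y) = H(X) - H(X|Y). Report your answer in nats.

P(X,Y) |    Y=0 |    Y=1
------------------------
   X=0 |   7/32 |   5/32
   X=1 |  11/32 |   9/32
I(X;Y) = 0.0005 nats

Mutual information has multiple equivalent forms:
- I(X;Y) = H(X) - H(X|Y)
- I(X;Y) = H(Y) - H(Y|X)
- I(X;Y) = H(X) + H(Y) - H(X,Y)

Computing all quantities:
H(X) = 0.6616, H(Y) = 0.6853, H(X,Y) = 1.3463
H(X|Y) = 0.6610, H(Y|X) = 0.6848

Verification:
H(X) - H(X|Y) = 0.6616 - 0.6610 = 0.0005
H(Y) - H(Y|X) = 0.6853 - 0.6848 = 0.0005
H(X) + H(Y) - H(X,Y) = 0.6616 + 0.6853 - 1.3463 = 0.0005

All forms give I(X;Y) = 0.0005 nats. ✓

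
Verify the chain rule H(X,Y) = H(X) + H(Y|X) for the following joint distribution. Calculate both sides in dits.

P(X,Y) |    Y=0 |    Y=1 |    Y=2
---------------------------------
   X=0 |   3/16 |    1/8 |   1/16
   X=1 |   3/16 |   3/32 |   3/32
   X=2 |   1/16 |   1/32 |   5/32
H(X,Y) = 0.9018, H(X) = 0.4700, H(Y|X) = 0.4318 (all in dits)

Chain rule: H(X,Y) = H(X) + H(Y|X)

Left side — joint entropy directly:
H(X,Y) = -Σ p(x,y) log p(x,y) = 0.9018 dits

Right side — compute H(Y|X) from the conditional distributions:
P(X) = (3/8, 3/8, 1/4), so H(X) = 0.4700 dits
H(Y|X) = Σ_x P(X=x) · H(Y|X=x):
  P(Y|X=0) = (1/2, 1/3, 1/6), H(Y|X=0) = 0.4392, weight P(X=0) = 3/8
  P(Y|X=1) = (1/2, 1/4, 1/4), H(Y|X=1) = 0.4515, weight P(X=1) = 3/8
  P(Y|X=2) = (1/4, 1/8, 5/8), H(Y|X=2) = 0.3910, weight P(X=2) = 1/4
H(Y|X) = 0.4318 dits

H(X) + H(Y|X) = 0.4700 + 0.4318 = 0.9018 dits

Both sides equal 0.9018 dits. ✓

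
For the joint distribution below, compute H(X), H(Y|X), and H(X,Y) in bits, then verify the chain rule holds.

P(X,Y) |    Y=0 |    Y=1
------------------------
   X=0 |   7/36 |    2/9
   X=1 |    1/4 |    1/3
H(X,Y) = 1.9699, H(X) = 0.9799, H(Y|X) = 0.9900 (all in bits)

Chain rule: H(X,Y) = H(X) + H(Y|X)

Left side — joint entropy directly:
H(X,Y) = -Σ p(x,y) log p(x,y) = 1.9699 bits

Right side — compute H(Y|X) from the conditional distributions:
P(X) = (5/12, 7/12), so H(X) = 0.9799 bits
H(Y|X) = Σ_x P(X=x) · H(Y|X=x):
  P(Y|X=0) = (7/15, 8/15), H(Y|X=0) = 0.9968, weight P(X=0) = 5/12
  P(Y|X=1) = (3/7, 4/7), H(Y|X=1) = 0.9852, weight P(X=1) = 7/12
H(Y|X) = 0.9900 bits

H(X) + H(Y|X) = 0.9799 + 0.9900 = 1.9699 bits

Both sides equal 1.9699 bits. ✓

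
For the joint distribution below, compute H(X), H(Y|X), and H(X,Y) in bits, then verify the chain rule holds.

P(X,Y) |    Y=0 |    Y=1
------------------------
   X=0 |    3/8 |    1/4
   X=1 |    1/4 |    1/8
H(X,Y) = 1.9056, H(X) = 0.9544, H(Y|X) = 0.9512 (all in bits)

Chain rule: H(X,Y) = H(X) + H(Y|X)

Left side — joint entropy directly:
H(X,Y) = -Σ p(x,y) log p(x,y) = 1.9056 bits

Right side — compute H(Y|X) from the conditional distributions:
P(X) = (5/8, 3/8), so H(X) = 0.9544 bits
H(Y|X) = Σ_x P(X=x) · H(Y|X=x):
  P(Y|X=0) = (3/5, 2/5), H(Y|X=0) = 0.9710, weight P(X=0) = 5/8
  P(Y|X=1) = (2/3, 1/3), H(Y|X=1) = 0.9183, weight P(X=1) = 3/8
H(Y|X) = 0.9512 bits

H(X) + H(Y|X) = 0.9544 + 0.9512 = 1.9056 bits

Both sides equal 1.9056 bits. ✓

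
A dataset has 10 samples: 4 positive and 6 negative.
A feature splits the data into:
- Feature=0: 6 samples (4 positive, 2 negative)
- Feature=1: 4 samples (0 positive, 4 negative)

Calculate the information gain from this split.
0.4200 bits

Information Gain = H(Y) - H(Y|Feature)

Before split:
P(positive) = 4/10 = 0.4000
H(Y) = 0.9710 bits

After split:
Feature=0: H = 0.9183 bits (weight = 6/10)
Feature=1: H = 0.0000 bits (weight = 4/10)
H(Y|Feature) = (6/10)×0.9183 + (4/10)×0.0000 = 0.5510 bits

Information Gain = 0.9710 - 0.5510 = 0.4200 bits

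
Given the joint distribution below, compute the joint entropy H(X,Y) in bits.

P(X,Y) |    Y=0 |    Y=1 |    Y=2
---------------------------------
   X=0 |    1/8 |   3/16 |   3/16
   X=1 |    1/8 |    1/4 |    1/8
2.5306 bits

Joint entropy is H(X,Y) = -Σ_{x,y} p(x,y) log p(x,y).

Summing over all non-zero entries:
H(X,Y) = -[1/8·log_2(1/8) + 3/16·log_2(3/16) + 3/16·log_2(3/16) + 1/8·log_2(1/8) + 1/4·log_2(1/4) + 1/8·log_2(1/8)]
H(X,Y) = 2.5306 bits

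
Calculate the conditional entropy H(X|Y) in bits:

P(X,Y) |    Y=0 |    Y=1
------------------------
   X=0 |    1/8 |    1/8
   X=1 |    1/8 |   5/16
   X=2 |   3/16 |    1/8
1.4885 bits

Using the chain rule: H(X|Y) = H(X,Y) - H(Y)

First, compute H(X,Y) = 2.4772 bits

Marginal P(Y) = (7/16, 9/16)
H(Y) = 0.9887 bits

H(X|Y) = H(X,Y) - H(Y) = 2.4772 - 0.9887 = 1.4885 bits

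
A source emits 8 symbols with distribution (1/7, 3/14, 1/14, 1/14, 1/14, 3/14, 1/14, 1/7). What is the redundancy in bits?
0.1576 bits

Redundancy measures how far a source is from maximum entropy:
R = H_max - H(X)

Maximum entropy for 8 symbols: H_max = log_2(8) = 3.0000 bits
Actual entropy: H(X) = 2.8424 bits
Redundancy: R = 3.0000 - 2.8424 = 0.1576 bits

This redundancy represents potential for compression: the source could be compressed by 0.1576 bits per symbol.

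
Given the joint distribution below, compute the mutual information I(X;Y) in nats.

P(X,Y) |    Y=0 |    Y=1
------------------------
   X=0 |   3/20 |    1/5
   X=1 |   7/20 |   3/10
0.0055 nats

Mutual information: I(X;Y) = H(X) + H(Y) - H(X,Y)

Marginals:
P(X) = (7/20, 13/20), H(X) = 0.6474 nats
P(Y) = (1/2, 1/2), H(Y) = 0.6931 nats

Joint entropy: H(X,Y) = 1.3351 nats

I(X;Y) = 0.6474 + 0.6931 - 1.3351 = 0.0055 nats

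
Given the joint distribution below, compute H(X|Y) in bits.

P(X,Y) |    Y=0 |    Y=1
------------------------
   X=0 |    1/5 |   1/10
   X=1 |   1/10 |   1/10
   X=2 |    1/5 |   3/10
1.4464 bits

Using the chain rule: H(X|Y) = H(X,Y) - H(Y)

First, compute H(X,Y) = 2.4464 bits

Marginal P(Y) = (1/2, 1/2)
H(Y) = 1.0000 bits

H(X|Y) = H(X,Y) - H(Y) = 2.4464 - 1.0000 = 1.4464 bits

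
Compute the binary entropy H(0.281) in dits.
0.2579 dits

The binary entropy function is:
H(p) = -p log(p) - (1-p) log(1-p)

H(0.281) = -0.281 × log_10(0.281) - 0.719 × log_10(0.719)
H(0.281) = 0.2579 dits

Note: Binary entropy is maximized at p=0.5 (H=1 bit) and minimized at p=0 or p=1 (H=0).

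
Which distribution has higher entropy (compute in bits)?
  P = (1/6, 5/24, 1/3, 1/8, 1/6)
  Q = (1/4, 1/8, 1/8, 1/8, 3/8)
P

Computing entropies in bits:
H(P) = 2.2364
H(Q) = 2.1556

Distribution P has higher entropy.

Intuition: The distribution closer to uniform (more spread out) has higher entropy.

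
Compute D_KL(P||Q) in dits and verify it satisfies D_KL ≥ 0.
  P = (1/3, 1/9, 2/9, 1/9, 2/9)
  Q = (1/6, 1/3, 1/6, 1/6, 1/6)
0.0833 dits

KL divergence satisfies the Gibbs inequality: D_KL(P||Q) ≥ 0 for all distributions P, Q.

D_KL(P||Q) = Σ p(x) log(p(x)/q(x))
Term by term:
  x=0: 1/3 × log_10[(1/3)/(1/6)] = 0.1003
  x=1: 1/9 × log_10[(1/9)/(1/3)] = -0.0530
  x=2: 2/9 × log_10[(2/9)/(1/6)] = 0.0278
  x=3: 1/9 × log_10[(1/9)/(1/6)] = -0.0196
  x=4: 2/9 × log_10[(2/9)/(1/6)] = 0.0278
D_KL(P||Q) = 0.0833 dits

D_KL(P||Q) = 0.0833 ≥ 0 ✓

This non-negativity is a fundamental property: relative entropy cannot be negative because it measures how different Q is from P.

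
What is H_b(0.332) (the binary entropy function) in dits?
0.2760 dits

The binary entropy function is:
H(p) = -p log(p) - (1-p) log(1-p)

H(0.332) = -0.332 × log_10(0.332) - 0.668 × log_10(0.668)
H(0.332) = 0.2760 dits

Note: Binary entropy is maximized at p=0.5 (H=1 bit) and minimized at p=0 or p=1 (H=0).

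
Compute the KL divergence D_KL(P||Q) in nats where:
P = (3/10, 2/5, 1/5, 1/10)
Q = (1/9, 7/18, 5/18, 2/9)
0.1637 nats

KL divergence: D_KL(P||Q) = Σ p(x) log(p(x)/q(x))

Computing term by term:
  x=0: 3/10 × log_e[(3/10)/(1/9)] = 3/10 × 0.9933 = 0.2980
  x=1: 2/5 × log_e[(2/5)/(7/18)] = 2/5 × 0.0282 = 0.0113
  x=2: 1/5 × log_e[(1/5)/(5/18)] = 1/5 × -0.3285 = -0.0657
  x=3: 1/10 × log_e[(1/10)/(2/9)] = 1/10 × -0.7985 = -0.0799

D_KL(P||Q) = 0.1637 nats

Note: KL divergence is always non-negative and equals 0 iff P = Q.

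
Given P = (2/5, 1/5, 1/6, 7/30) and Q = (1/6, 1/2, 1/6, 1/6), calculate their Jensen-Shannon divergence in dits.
0.0264 dits

Jensen-Shannon divergence is:
JSD(P||Q) = 0.5 × D_KL(P||M) + 0.5 × D_KL(Q||M)
where M = 0.5 × (P + Q) is the mixture distribution.

M = 0.5 × (2/5, 1/5, 1/6, 7/30) + 0.5 × (1/6, 1/2, 1/6, 1/6) = (0.283333, 7/20, 1/6, 1/5)

D_KL(P||M) = 0.0269 dits
D_KL(Q||M) = 0.0258 dits

JSD(P||Q) = 0.5 × 0.0269 + 0.5 × 0.0258 = 0.0264 dits

Unlike KL divergence, JSD is symmetric and bounded: 0 ≤ JSD ≤ log(2).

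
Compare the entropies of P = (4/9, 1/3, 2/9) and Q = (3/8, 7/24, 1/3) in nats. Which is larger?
Q

Computing entropies in nats:
H(P) = 1.0609
H(Q) = 1.0934

Distribution Q has higher entropy.

Intuition: The distribution closer to uniform (more spread out) has higher entropy.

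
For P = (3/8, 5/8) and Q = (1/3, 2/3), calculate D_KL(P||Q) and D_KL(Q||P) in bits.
D_KL(P||Q) = 0.0055, D_KL(Q||P) = 0.0054

KL divergence is not symmetric: D_KL(P||Q) ≠ D_KL(Q||P) in general.

D_KL(P||Q) = 0.0055 bits
D_KL(Q||P) = 0.0054 bits

No, they are not equal!

This asymmetry is why KL divergence is not a true distance metric.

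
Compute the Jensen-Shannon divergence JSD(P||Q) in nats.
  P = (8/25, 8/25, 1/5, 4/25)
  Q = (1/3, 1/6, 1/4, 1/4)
0.0187 nats

Jensen-Shannon divergence is:
JSD(P||Q) = 0.5 × D_KL(P||M) + 0.5 × D_KL(Q||M)
where M = 0.5 × (P + Q) is the mixture distribution.

M = 0.5 × (8/25, 8/25, 1/5, 4/25) + 0.5 × (1/3, 1/6, 1/4, 1/4) = (0.326667, 0.243333, 9/40, 0.205)

D_KL(P||M) = 0.0178 nats
D_KL(Q||M) = 0.0196 nats

JSD(P||Q) = 0.5 × 0.0178 + 0.5 × 0.0196 = 0.0187 nats

Unlike KL divergence, JSD is symmetric and bounded: 0 ≤ JSD ≤ log(2).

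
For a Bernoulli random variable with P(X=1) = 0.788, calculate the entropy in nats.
0.5166 nats

The binary entropy function is:
H(p) = -p log(p) - (1-p) log(1-p)

H(0.788) = -0.788 × log_e(0.788) - 0.212 × log_e(0.212)
H(0.788) = 0.5166 nats

Note: Binary entropy is maximized at p=0.5 (H=1 bit) and minimized at p=0 or p=1 (H=0).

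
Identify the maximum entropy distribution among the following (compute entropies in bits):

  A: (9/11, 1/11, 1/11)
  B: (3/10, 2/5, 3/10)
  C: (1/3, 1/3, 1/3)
C

For a discrete distribution over n outcomes, entropy is maximized by the uniform distribution.

Computing entropies:
H(A) = 0.8659 bits
H(B) = 1.5710 bits
H(C) = 1.5850 bits

The uniform distribution (where all probabilities equal 1/3) achieves the maximum entropy of log_2(3) = 1.5850 bits.

Distribution C has the highest entropy.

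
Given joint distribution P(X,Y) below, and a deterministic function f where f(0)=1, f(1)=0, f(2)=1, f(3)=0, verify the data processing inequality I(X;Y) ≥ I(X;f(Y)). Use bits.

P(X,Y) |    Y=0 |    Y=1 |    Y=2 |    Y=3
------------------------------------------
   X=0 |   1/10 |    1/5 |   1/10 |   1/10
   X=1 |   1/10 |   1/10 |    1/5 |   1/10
I(X;Y) = 0.0490, I(X;f(Y)) = 0.0290, inequality holds: 0.0490 ≥ 0.0290

Data Processing Inequality: For any Markov chain X → Y → Z, we have I(X;Y) ≥ I(X;Z).

Here Z = f(Y) is a deterministic function of Y, forming X → Y → Z.

Original I(X;Y) = 0.0490 bits

After applying f:
P(X,Z) where Z=f(Y):
- P(X,Z=0) = P(X,Y=1) + P(X,Y=3)
- P(X,Z=1) = P(X,Y=0) + P(X,Y=2)

I(X;Z) = I(X;f(Y)) = 0.0290 bits

Verification: 0.0490 ≥ 0.0290 ✓

Information cannot be created by processing; the function f can only lose information about X.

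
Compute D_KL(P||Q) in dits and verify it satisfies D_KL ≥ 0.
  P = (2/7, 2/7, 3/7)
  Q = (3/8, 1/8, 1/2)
0.0401 dits

KL divergence satisfies the Gibbs inequality: D_KL(P||Q) ≥ 0 for all distributions P, Q.

D_KL(P||Q) = Σ p(x) log(p(x)/q(x))
Term by term:
  x=0: 2/7 × log_10[(2/7)/(3/8)] = -0.0337
  x=1: 2/7 × log_10[(2/7)/(1/8)] = 0.1026
  x=2: 3/7 × log_10[(3/7)/(1/2)] = -0.0287
D_KL(P||Q) = 0.0401 dits

D_KL(P||Q) = 0.0401 ≥ 0 ✓

This non-negativity is a fundamental property: relative entropy cannot be negative because it measures how different Q is from P.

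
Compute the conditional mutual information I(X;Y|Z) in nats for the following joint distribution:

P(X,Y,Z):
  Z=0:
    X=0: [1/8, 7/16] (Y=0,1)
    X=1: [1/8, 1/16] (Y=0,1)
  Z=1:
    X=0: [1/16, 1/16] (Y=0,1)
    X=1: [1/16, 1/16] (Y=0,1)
0.0601 nats

Conditional mutual information: I(X;Y|Z) = H(X|Z) + H(Y|Z) - H(X,Y|Z)

H(Z) = 0.5623
H(X,Z) = 1.1574 → H(X|Z) = 0.5950
H(Y,Z) = 1.2130 → H(Y|Z) = 0.6507
H(X,Y,Z) = 1.7480 → H(X,Y|Z) = 1.1856

I(X;Y|Z) = 0.5950 + 0.6507 - 1.1856 = 0.0601 nats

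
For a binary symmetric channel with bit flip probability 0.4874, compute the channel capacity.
0.0005 bits

For a binary symmetric channel (BSC) with error probability p:
Capacity C = 1 - H(p) bits per symbol

where H(p) = -p log₂(p) - (1-p) log₂(1-p) is the binary entropy function.

H(0.4874) = 0.9995 bits
C = 1 - 0.9995 = 0.0005 bits per symbol

This means we can reliably transmit up to 0.0005 bits of information per channel use.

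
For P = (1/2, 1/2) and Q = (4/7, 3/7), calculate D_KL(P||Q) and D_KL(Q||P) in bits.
D_KL(P||Q) = 0.0149, D_KL(Q||P) = 0.0148

KL divergence is not symmetric: D_KL(P||Q) ≠ D_KL(Q||P) in general.

D_KL(P||Q) = 0.0149 bits
D_KL(Q||P) = 0.0148 bits

No, they are not equal!

This asymmetry is why KL divergence is not a true distance metric.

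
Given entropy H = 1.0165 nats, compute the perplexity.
2.7635

Perplexity is e^H (or exp(H) for natural log).

H = 1.0165 nats
Perplexity = e^1.0165 = 2.7635

Interpretation: The model's uncertainty is equivalent to choosing uniformly among 2.8 options.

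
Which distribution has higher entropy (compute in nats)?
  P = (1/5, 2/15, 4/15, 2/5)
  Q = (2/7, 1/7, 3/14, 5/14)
Q

Computing entropies in nats:
H(P) = 1.3095
H(Q) = 1.3337

Distribution Q has higher entropy.

Intuition: The distribution closer to uniform (more spread out) has higher entropy.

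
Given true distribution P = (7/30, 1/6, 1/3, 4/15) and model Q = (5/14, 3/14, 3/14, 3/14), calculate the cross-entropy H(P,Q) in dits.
0.6172 dits

Cross-entropy: H(P,Q) = -Σ p(x) log q(x)

Alternatively: H(P,Q) = H(P) + D_KL(P||Q)
H(P) = 0.5893 dits
D_KL(P||Q) = 0.0280 dits

H(P,Q) = 0.5893 + 0.0280 = 0.6172 dits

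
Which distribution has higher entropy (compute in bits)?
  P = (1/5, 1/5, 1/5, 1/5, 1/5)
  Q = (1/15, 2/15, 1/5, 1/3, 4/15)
P

Computing entropies in bits:
H(P) = 2.3219
H(Q) = 2.1493

Distribution P has higher entropy.

Intuition: The distribution closer to uniform (more spread out) has higher entropy.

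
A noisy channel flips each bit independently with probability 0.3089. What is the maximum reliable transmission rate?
0.1081 bits

For a binary symmetric channel (BSC) with error probability p:
Capacity C = 1 - H(p) bits per symbol

where H(p) = -p log₂(p) - (1-p) log₂(1-p) is the binary entropy function.

H(0.3089) = 0.8919 bits
C = 1 - 0.8919 = 0.1081 bits per symbol

This means we can reliably transmit up to 0.1081 bits of information per channel use.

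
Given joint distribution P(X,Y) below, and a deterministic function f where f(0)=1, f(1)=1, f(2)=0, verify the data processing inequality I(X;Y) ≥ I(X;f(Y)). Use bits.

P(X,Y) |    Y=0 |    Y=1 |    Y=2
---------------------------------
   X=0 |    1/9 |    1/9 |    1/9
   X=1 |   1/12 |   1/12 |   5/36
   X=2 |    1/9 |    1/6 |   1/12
I(X;Y) = 0.0318, I(X;f(Y)) = 0.0270, inequality holds: 0.0318 ≥ 0.0270

Data Processing Inequality: For any Markov chain X → Y → Z, we have I(X;Y) ≥ I(X;Z).

Here Z = f(Y) is a deterministic function of Y, forming X → Y → Z.

Original I(X;Y) = 0.0318 bits

After applying f:
P(X,Z) where Z=f(Y):
- P(X,Z=0) = P(X,Y=2)
- P(X,Z=1) = P(X,Y=0) + P(X,Y=1)

I(X;Z) = I(X;f(Y)) = 0.0270 bits

Verification: 0.0318 ≥ 0.0270 ✓

Information cannot be created by processing; the function f can only lose information about X.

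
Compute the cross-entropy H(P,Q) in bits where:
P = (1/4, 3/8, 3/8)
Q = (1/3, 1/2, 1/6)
1.7406 bits

Cross-entropy: H(P,Q) = -Σ p(x) log q(x)

Alternatively: H(P,Q) = H(P) + D_KL(P||Q)
H(P) = 1.5613 bits
D_KL(P||Q) = 0.1793 bits

H(P,Q) = 1.5613 + 0.1793 = 1.7406 bits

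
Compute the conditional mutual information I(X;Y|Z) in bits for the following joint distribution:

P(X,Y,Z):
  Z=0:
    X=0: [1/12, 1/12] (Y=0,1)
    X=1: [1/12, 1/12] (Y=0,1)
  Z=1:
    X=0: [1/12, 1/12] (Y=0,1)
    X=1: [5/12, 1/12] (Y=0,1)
0.0492 bits

Conditional mutual information: I(X;Y|Z) = H(X|Z) + H(Y|Z) - H(X,Y|Z)

H(Z) = 0.9183
H(X,Z) = 1.7925 → H(X|Z) = 0.8742
H(Y,Z) = 1.7925 → H(Y|Z) = 0.8742
H(X,Y,Z) = 2.6175 → H(X,Y|Z) = 1.6992

I(X;Y|Z) = 0.8742 + 0.8742 - 1.6992 = 0.0492 bits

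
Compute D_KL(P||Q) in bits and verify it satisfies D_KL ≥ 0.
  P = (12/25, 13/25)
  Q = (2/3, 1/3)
0.1061 bits

KL divergence satisfies the Gibbs inequality: D_KL(P||Q) ≥ 0 for all distributions P, Q.

D_KL(P||Q) = Σ p(x) log(p(x)/q(x))
Term by term:
  x=0: 12/25 × log_2[(12/25)/(2/3)] = -0.2275
  x=1: 13/25 × log_2[(13/25)/(1/3)] = 0.3336
D_KL(P||Q) = 0.1061 bits

D_KL(P||Q) = 0.1061 ≥ 0 ✓

This non-negativity is a fundamental property: relative entropy cannot be negative because it measures how different Q is from P.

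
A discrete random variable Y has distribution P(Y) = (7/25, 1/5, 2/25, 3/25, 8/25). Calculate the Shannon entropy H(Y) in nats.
1.4994 nats

Shannon entropy is H(X) = -Σ p(x) log p(x).

For P = (7/25, 1/5, 2/25, 3/25, 8/25):
H = -7/25 × log_e(7/25) -1/5 × log_e(1/5) -2/25 × log_e(2/25) -3/25 × log_e(3/25) -8/25 × log_e(8/25)
H = 1.4994 nats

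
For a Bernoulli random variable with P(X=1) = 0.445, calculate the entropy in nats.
0.6871 nats

The binary entropy function is:
H(p) = -p log(p) - (1-p) log(1-p)

H(0.445) = -0.445 × log_e(0.445) - 0.555 × log_e(0.555)
H(0.445) = 0.6871 nats

Note: Binary entropy is maximized at p=0.5 (H=1 bit) and minimized at p=0 or p=1 (H=0).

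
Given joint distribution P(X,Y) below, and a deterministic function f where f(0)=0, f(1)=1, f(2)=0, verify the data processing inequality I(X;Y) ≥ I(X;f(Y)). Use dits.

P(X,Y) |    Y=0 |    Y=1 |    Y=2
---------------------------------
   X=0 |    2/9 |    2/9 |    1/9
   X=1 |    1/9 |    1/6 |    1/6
I(X;Y) = 0.0097, I(X;f(Y)) = 0.0001, inequality holds: 0.0097 ≥ 0.0001

Data Processing Inequality: For any Markov chain X → Y → Z, we have I(X;Y) ≥ I(X;Z).

Here Z = f(Y) is a deterministic function of Y, forming X → Y → Z.

Original I(X;Y) = 0.0097 dits

After applying f:
P(X,Z) where Z=f(Y):
- P(X,Z=0) = P(X,Y=0) + P(X,Y=2)
- P(X,Z=1) = P(X,Y=1)

I(X;Z) = I(X;f(Y)) = 0.0001 dits

Verification: 0.0097 ≥ 0.0001 ✓

Information cannot be created by processing; the function f can only lose information about X.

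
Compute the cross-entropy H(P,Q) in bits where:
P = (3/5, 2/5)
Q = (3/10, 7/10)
1.2480 bits

Cross-entropy: H(P,Q) = -Σ p(x) log q(x)

Alternatively: H(P,Q) = H(P) + D_KL(P||Q)
H(P) = 0.9710 bits
D_KL(P||Q) = 0.2771 bits

H(P,Q) = 0.9710 + 0.2771 = 1.2480 bits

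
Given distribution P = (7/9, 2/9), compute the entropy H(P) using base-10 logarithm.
0.2300 dits

Shannon entropy is H(X) = -Σ p(x) log p(x).

For P = (7/9, 2/9):
H = -7/9 × log_10(7/9) -2/9 × log_10(2/9)
H = 0.2300 dits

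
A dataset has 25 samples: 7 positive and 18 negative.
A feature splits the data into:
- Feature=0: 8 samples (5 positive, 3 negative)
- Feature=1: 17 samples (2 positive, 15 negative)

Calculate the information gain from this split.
0.1947 bits

Information Gain = H(Y) - H(Y|Feature)

Before split:
P(positive) = 7/25 = 0.2800
H(Y) = 0.8555 bits

After split:
Feature=0: H = 0.9544 bits (weight = 8/25)
Feature=1: H = 0.5226 bits (weight = 17/25)
H(Y|Feature) = (8/25)×0.9544 + (17/25)×0.5226 = 0.6608 bits

Information Gain = 0.8555 - 0.6608 = 0.1947 bits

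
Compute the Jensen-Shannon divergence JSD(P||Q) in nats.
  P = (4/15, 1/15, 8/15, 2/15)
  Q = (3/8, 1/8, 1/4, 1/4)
0.0443 nats

Jensen-Shannon divergence is:
JSD(P||Q) = 0.5 × D_KL(P||M) + 0.5 × D_KL(Q||M)
where M = 0.5 × (P + Q) is the mixture distribution.

M = 0.5 × (4/15, 1/15, 8/15, 2/15) + 0.5 × (3/8, 1/8, 1/4, 1/4) = (0.320833, 0.0958333, 0.391667, 0.191667)

D_KL(P||M) = 0.0428 nats
D_KL(Q||M) = 0.0459 nats

JSD(P||Q) = 0.5 × 0.0428 + 0.5 × 0.0459 = 0.0443 nats

Unlike KL divergence, JSD is symmetric and bounded: 0 ≤ JSD ≤ log(2).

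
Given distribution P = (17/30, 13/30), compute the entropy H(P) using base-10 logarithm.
0.2972 dits

Shannon entropy is H(X) = -Σ p(x) log p(x).

For P = (17/30, 13/30):
H = -17/30 × log_10(17/30) -13/30 × log_10(13/30)
H = 0.2972 dits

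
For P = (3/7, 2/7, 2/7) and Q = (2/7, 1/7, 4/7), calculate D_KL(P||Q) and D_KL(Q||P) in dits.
D_KL(P||Q) = 0.0755, D_KL(Q||P) = 0.0787

KL divergence is not symmetric: D_KL(P||Q) ≠ D_KL(Q||P) in general.

D_KL(P||Q) = 0.0755 dits
D_KL(Q||P) = 0.0787 dits

No, they are not equal!

This asymmetry is why KL divergence is not a true distance metric.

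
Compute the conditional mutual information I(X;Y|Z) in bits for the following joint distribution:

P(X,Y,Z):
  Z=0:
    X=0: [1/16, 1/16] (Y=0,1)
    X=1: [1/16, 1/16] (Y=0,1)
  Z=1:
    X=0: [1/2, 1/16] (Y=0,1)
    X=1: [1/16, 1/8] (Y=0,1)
0.1532 bits

Conditional mutual information: I(X;Y|Z) = H(X|Z) + H(Y|Z) - H(X,Y|Z)

H(Z) = 0.8113
H(X,Z) = 1.6697 → H(X|Z) = 0.8585
H(Y,Z) = 1.6697 → H(Y|Z) = 0.8585
H(X,Y,Z) = 2.3750 → H(X,Y|Z) = 1.5637

I(X;Y|Z) = 0.8585 + 0.8585 - 1.5637 = 0.1532 bits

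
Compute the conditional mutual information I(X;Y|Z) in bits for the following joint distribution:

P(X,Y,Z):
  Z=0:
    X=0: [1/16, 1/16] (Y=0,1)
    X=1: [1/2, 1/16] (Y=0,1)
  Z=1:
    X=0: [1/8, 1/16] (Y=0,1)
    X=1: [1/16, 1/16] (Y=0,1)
0.0684 bits

Conditional mutual information: I(X;Y|Z) = H(X|Z) + H(Y|Z) - H(X,Y|Z)

H(Z) = 0.8960
H(X,Z) = 1.6697 → H(X|Z) = 0.7737
H(Y,Z) = 1.6697 → H(Y|Z) = 0.7737
H(X,Y,Z) = 2.3750 → H(X,Y|Z) = 1.4790

I(X;Y|Z) = 0.7737 + 0.7737 - 1.4790 = 0.0684 bits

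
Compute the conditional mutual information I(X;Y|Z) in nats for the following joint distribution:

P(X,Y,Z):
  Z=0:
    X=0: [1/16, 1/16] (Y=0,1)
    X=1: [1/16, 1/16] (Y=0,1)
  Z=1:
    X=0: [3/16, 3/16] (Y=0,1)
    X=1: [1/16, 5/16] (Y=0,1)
0.0485 nats

Conditional mutual information: I(X;Y|Z) = H(X|Z) + H(Y|Z) - H(X,Y|Z)

H(Z) = 0.5623
H(X,Z) = 1.2555 → H(X|Z) = 0.6931
H(Y,Z) = 1.2130 → H(Y|Z) = 0.6507
H(X,Y,Z) = 1.8577 → H(X,Y|Z) = 1.2953

I(X;Y|Z) = 0.6931 + 0.6507 - 1.2953 = 0.0485 nats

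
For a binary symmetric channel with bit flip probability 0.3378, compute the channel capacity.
0.0773 bits

For a binary symmetric channel (BSC) with error probability p:
Capacity C = 1 - H(p) bits per symbol

where H(p) = -p log₂(p) - (1-p) log₂(1-p) is the binary entropy function.

H(0.3378) = 0.9227 bits
C = 1 - 0.9227 = 0.0773 bits per symbol

This means we can reliably transmit up to 0.0773 bits of information per channel use.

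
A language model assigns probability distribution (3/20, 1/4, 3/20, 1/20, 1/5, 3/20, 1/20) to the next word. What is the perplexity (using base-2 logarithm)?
6.1826

Perplexity is 2^H (or exp(H) for natural log).

First, H = -Σ p log p = 2.6282 bits
Perplexity = 2^2.6282 = 6.1826

Interpretation: The model's uncertainty is equivalent to choosing uniformly among 6.2 options.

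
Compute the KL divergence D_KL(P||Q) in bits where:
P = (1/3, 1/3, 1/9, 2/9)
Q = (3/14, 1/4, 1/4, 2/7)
0.1403 bits

KL divergence: D_KL(P||Q) = Σ p(x) log(p(x)/q(x))

Computing term by term:
  x=0: 1/3 × log_2[(1/3)/(3/14)] = 1/3 × 0.6374 = 0.2125
  x=1: 1/3 × log_2[(1/3)/(1/4)] = 1/3 × 0.4150 = 0.1383
  x=2: 1/9 × log_2[(1/9)/(1/4)] = 1/9 × -1.1699 = -0.1300
  x=3: 2/9 × log_2[(2/9)/(2/7)] = 2/9 × -0.3626 = -0.0806

D_KL(P||Q) = 0.1403 bits

Note: KL divergence is always non-negative and equals 0 iff P = Q.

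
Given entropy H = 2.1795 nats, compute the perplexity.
8.8419

Perplexity is e^H (or exp(H) for natural log).

H = 2.1795 nats
Perplexity = e^2.1795 = 8.8419

Interpretation: The model's uncertainty is equivalent to choosing uniformly among 8.8 options.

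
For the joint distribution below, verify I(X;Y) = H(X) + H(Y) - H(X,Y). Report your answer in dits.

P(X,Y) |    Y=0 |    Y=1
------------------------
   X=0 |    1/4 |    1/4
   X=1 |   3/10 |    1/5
I(X;Y) = 0.0022 dits

Mutual information has multiple equivalent forms:
- I(X;Y) = H(X) - H(X|Y)
- I(X;Y) = H(Y) - H(Y|X)
- I(X;Y) = H(X) + H(Y) - H(X,Y)

Computing all quantities:
H(X) = 0.3010, H(Y) = 0.2989, H(X,Y) = 0.5977
H(X|Y) = 0.2988, H(Y|X) = 0.2967

Verification:
H(X) - H(X|Y) = 0.3010 - 0.2988 = 0.0022
H(Y) - H(Y|X) = 0.2989 - 0.2967 = 0.0022
H(X) + H(Y) - H(X,Y) = 0.3010 + 0.2989 - 0.5977 = 0.0022

All forms give I(X;Y) = 0.0022 dits. ✓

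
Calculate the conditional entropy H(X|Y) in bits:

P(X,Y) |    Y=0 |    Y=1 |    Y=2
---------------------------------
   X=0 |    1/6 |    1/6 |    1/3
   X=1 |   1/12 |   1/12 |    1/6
0.9183 bits

Using the chain rule: H(X|Y) = H(X,Y) - H(Y)

First, compute H(X,Y) = 2.4183 bits

Marginal P(Y) = (1/4, 1/4, 1/2)
H(Y) = 1.5000 bits

H(X|Y) = H(X,Y) - H(Y) = 2.4183 - 1.5000 = 0.9183 bits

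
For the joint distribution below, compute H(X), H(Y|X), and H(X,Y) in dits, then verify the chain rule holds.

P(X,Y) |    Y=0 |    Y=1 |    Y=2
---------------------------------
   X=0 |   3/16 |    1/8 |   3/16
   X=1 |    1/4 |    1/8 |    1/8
H(X,Y) = 0.7618, H(X) = 0.3010, H(Y|X) = 0.4608 (all in dits)

Chain rule: H(X,Y) = H(X) + H(Y|X)

Left side — joint entropy directly:
H(X,Y) = -Σ p(x,y) log p(x,y) = 0.7618 dits

Right side — compute H(Y|X) from the conditional distributions:
P(X) = (1/2, 1/2), so H(X) = 0.3010 dits
H(Y|X) = Σ_x P(X=x) · H(Y|X=x):
  P(Y|X=0) = (3/8, 1/4, 3/8), H(Y|X=0) = 0.4700, weight P(X=0) = 1/2
  P(Y|X=1) = (1/2, 1/4, 1/4), H(Y|X=1) = 0.4515, weight P(X=1) = 1/2
H(Y|X) = 0.4608 dits

H(X) + H(Y|X) = 0.3010 + 0.4608 = 0.7618 dits

Both sides equal 0.7618 dits. ✓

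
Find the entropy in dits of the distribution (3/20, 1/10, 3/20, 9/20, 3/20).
0.6268 dits

Shannon entropy is H(X) = -Σ p(x) log p(x).

For P = (3/20, 1/10, 3/20, 9/20, 3/20):
H = -3/20 × log_10(3/20) -1/10 × log_10(1/10) -3/20 × log_10(3/20) -9/20 × log_10(9/20) -3/20 × log_10(3/20)
H = 0.6268 dits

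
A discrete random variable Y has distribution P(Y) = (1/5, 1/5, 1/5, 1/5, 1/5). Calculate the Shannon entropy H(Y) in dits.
0.6990 dits

Shannon entropy is H(X) = -Σ p(x) log p(x).

For P = (1/5, 1/5, 1/5, 1/5, 1/5):
H = -1/5 × log_10(1/5) -1/5 × log_10(1/5) -1/5 × log_10(1/5) -1/5 × log_10(1/5) -1/5 × log_10(1/5)
H = 0.6990 dits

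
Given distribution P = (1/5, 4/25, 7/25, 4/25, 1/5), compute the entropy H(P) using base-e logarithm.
1.5866 nats

Shannon entropy is H(X) = -Σ p(x) log p(x).

For P = (1/5, 4/25, 7/25, 4/25, 1/5):
H = -1/5 × log_e(1/5) -4/25 × log_e(4/25) -7/25 × log_e(7/25) -4/25 × log_e(4/25) -1/5 × log_e(1/5)
H = 1.5866 nats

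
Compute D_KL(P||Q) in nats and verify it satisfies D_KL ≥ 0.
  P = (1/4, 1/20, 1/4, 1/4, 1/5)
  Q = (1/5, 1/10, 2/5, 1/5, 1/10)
0.0980 nats

KL divergence satisfies the Gibbs inequality: D_KL(P||Q) ≥ 0 for all distributions P, Q.

D_KL(P||Q) = Σ p(x) log(p(x)/q(x))
Term by term:
  x=0: 1/4 × log_e[(1/4)/(1/5)] = 0.0558
  x=1: 1/20 × log_e[(1/20)/(1/10)] = -0.0347
  x=2: 1/4 × log_e[(1/4)/(2/5)] = -0.1175
  x=3: 1/4 × log_e[(1/4)/(1/5)] = 0.0558
  x=4: 1/5 × log_e[(1/5)/(1/10)] = 0.1386
D_KL(P||Q) = 0.0980 nats

D_KL(P||Q) = 0.0980 ≥ 0 ✓

This non-negativity is a fundamental property: relative entropy cannot be negative because it measures how different Q is from P.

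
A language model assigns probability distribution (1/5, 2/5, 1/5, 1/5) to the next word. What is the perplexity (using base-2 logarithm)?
3.7893

Perplexity is 2^H (or exp(H) for natural log).

First, H = -Σ p log p = 1.9219 bits
Perplexity = 2^1.9219 = 3.7893

Interpretation: The model's uncertainty is equivalent to choosing uniformly among 3.8 options.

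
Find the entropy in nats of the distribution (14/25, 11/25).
0.6859 nats

Shannon entropy is H(X) = -Σ p(x) log p(x).

For P = (14/25, 11/25):
H = -14/25 × log_e(14/25) -11/25 × log_e(11/25)
H = 0.6859 nats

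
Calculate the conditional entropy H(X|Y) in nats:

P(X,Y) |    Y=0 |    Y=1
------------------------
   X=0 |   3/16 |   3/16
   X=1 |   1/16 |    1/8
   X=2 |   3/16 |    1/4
1.0361 nats

Using the chain rule: H(X|Y) = H(X,Y) - H(Y)

First, compute H(X,Y) = 1.7214 nats

Marginal P(Y) = (7/16, 9/16)
H(Y) = 0.6853 nats

H(X|Y) = H(X,Y) - H(Y) = 1.7214 - 0.6853 = 1.0361 nats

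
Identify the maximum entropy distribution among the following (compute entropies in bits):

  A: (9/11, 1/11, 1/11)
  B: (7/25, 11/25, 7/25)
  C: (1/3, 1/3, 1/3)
C

For a discrete distribution over n outcomes, entropy is maximized by the uniform distribution.

Computing entropies:
H(A) = 0.8659 bits
H(B) = 1.5496 bits
H(C) = 1.5850 bits

The uniform distribution (where all probabilities equal 1/3) achieves the maximum entropy of log_2(3) = 1.5850 bits.

Distribution C has the highest entropy.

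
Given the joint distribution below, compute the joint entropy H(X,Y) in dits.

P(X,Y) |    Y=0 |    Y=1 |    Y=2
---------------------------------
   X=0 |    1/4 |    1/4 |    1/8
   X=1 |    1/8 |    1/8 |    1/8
0.7526 dits

Joint entropy is H(X,Y) = -Σ_{x,y} p(x,y) log p(x,y).

Summing over all non-zero entries:
H(X,Y) = -[1/4·log_10(1/4) + 1/4·log_10(1/4) + 1/8·log_10(1/8) + 1/8·log_10(1/8) + 1/8·log_10(1/8) + 1/8·log_10(1/8)]
H(X,Y) = 0.7526 dits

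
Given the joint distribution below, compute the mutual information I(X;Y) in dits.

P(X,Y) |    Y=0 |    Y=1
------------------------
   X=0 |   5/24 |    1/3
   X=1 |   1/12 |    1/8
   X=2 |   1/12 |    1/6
0.0006 dits

Mutual information: I(X;Y) = H(X) + H(Y) - H(X,Y)

Marginals:
P(X) = (13/24, 5/24, 1/4), H(X) = 0.4367 dits
P(Y) = (3/8, 5/8), H(Y) = 0.2873 dits

Joint entropy: H(X,Y) = 0.7234 dits

I(X;Y) = 0.4367 + 0.2873 - 0.7234 = 0.0006 dits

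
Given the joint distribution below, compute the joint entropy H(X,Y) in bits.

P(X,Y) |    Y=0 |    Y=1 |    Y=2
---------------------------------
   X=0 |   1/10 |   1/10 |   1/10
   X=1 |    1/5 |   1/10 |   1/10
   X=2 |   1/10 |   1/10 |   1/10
3.1219 bits

Joint entropy is H(X,Y) = -Σ_{x,y} p(x,y) log p(x,y).

Summing over all non-zero entries:
H(X,Y) = -[1/10·log_2(1/10) + 1/10·log_2(1/10) + 1/10·log_2(1/10) + 1/5·log_2(1/5) + 1/10·log_2(1/10) + 1/10·log_2(1/10) + 1/10·log_2(1/10) + 1/10·log_2(1/10) + 1/10·log_2(1/10)]
H(X,Y) = 3.1219 bits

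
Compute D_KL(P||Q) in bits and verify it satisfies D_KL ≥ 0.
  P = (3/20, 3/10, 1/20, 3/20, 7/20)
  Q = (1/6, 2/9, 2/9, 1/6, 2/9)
0.2061 bits

KL divergence satisfies the Gibbs inequality: D_KL(P||Q) ≥ 0 for all distributions P, Q.

D_KL(P||Q) = Σ p(x) log(p(x)/q(x))
Term by term:
  x=0: 3/20 × log_2[(3/20)/(1/6)] = -0.0228
  x=1: 3/10 × log_2[(3/10)/(2/9)] = 0.1299
  x=2: 1/20 × log_2[(1/20)/(2/9)] = -0.1076
  x=3: 3/20 × log_2[(3/20)/(1/6)] = -0.0228
  x=4: 7/20 × log_2[(7/20)/(2/9)] = 0.2294
D_KL(P||Q) = 0.2061 bits

D_KL(P||Q) = 0.2061 ≥ 0 ✓

This non-negativity is a fundamental property: relative entropy cannot be negative because it measures how different Q is from P.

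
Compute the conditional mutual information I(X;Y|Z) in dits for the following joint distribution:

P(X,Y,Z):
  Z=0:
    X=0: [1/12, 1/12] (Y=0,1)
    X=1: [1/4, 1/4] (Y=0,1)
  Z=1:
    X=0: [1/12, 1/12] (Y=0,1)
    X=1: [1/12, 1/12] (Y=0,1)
0.0000 dits

Conditional mutual information: I(X;Y|Z) = H(X|Z) + H(Y|Z) - H(X,Y|Z)

H(Z) = 0.2764
H(X,Z) = 0.5396 → H(X|Z) = 0.2632
H(Y,Z) = 0.5775 → H(Y|Z) = 0.3010
H(X,Y,Z) = 0.8406 → H(X,Y|Z) = 0.5642

I(X;Y|Z) = 0.2632 + 0.3010 - 0.5642 = 0.0000 dits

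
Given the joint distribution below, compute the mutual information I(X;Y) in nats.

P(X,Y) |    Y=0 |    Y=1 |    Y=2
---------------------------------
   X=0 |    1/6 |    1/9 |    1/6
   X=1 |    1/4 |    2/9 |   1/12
0.0352 nats

Mutual information: I(X;Y) = H(X) + H(Y) - H(X,Y)

Marginals:
P(X) = (4/9, 5/9), H(X) = 0.6870 nats
P(Y) = (5/12, 1/3, 1/4), H(Y) = 1.0776 nats

Joint entropy: H(X,Y) = 1.7293 nats

I(X;Y) = 0.6870 + 1.0776 - 1.7293 = 0.0352 nats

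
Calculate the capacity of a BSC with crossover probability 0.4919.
0.0002 bits

For a binary symmetric channel (BSC) with error probability p:
Capacity C = 1 - H(p) bits per symbol

where H(p) = -p log₂(p) - (1-p) log₂(1-p) is the binary entropy function.

H(0.4919) = 0.9998 bits
C = 1 - 0.9998 = 0.0002 bits per symbol

This means we can reliably transmit up to 0.0002 bits of information per channel use.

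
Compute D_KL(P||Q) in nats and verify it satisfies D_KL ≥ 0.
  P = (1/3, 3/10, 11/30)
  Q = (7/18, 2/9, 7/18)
0.0171 nats

KL divergence satisfies the Gibbs inequality: D_KL(P||Q) ≥ 0 for all distributions P, Q.

D_KL(P||Q) = Σ p(x) log(p(x)/q(x))
Term by term:
  x=0: 1/3 × log_e[(1/3)/(7/18)] = -0.0514
  x=1: 3/10 × log_e[(3/10)/(2/9)] = 0.0900
  x=2: 11/30 × log_e[(11/30)/(7/18)] = -0.0216
D_KL(P||Q) = 0.0171 nats

D_KL(P||Q) = 0.0171 ≥ 0 ✓

This non-negativity is a fundamental property: relative entropy cannot be negative because it measures how different Q is from P.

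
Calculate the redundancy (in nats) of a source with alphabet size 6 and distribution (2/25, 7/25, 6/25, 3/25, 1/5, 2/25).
0.1124 nats

Redundancy measures how far a source is from maximum entropy:
R = H_max - H(X)

Maximum entropy for 6 symbols: H_max = log_e(6) = 1.7918 nats
Actual entropy: H(X) = 1.6794 nats
Redundancy: R = 1.7918 - 1.6794 = 0.1124 nats

This redundancy represents potential for compression: the source could be compressed by 0.1124 nats per symbol.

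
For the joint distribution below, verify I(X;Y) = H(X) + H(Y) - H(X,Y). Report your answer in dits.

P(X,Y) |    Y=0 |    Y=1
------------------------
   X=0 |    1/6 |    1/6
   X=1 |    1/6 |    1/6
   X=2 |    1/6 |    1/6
I(X;Y) = 0.0000 dits

Mutual information has multiple equivalent forms:
- I(X;Y) = H(X) - H(X|Y)
- I(X;Y) = H(Y) - H(Y|X)
- I(X;Y) = H(X) + H(Y) - H(X,Y)

Computing all quantities:
H(X) = 0.4771, H(Y) = 0.3010, H(X,Y) = 0.7782
H(X|Y) = 0.4771, H(Y|X) = 0.3010

Verification:
H(X) - H(X|Y) = 0.4771 - 0.4771 = 0.0000
H(Y) - H(Y|X) = 0.3010 - 0.3010 = 0.0000
H(X) + H(Y) - H(X,Y) = 0.4771 + 0.3010 - 0.7782 = 0.0000

All forms give I(X;Y) = 0.0000 dits. ✓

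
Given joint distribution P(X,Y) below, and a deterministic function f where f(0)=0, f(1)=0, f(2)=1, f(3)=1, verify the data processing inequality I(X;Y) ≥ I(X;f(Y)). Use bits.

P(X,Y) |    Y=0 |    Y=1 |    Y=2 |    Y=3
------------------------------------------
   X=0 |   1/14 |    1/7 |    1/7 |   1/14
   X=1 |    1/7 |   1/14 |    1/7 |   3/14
I(X;Y) = 0.0742, I(X;f(Y)) = 0.0113, inequality holds: 0.0742 ≥ 0.0113

Data Processing Inequality: For any Markov chain X → Y → Z, we have I(X;Y) ≥ I(X;Z).

Here Z = f(Y) is a deterministic function of Y, forming X → Y → Z.

Original I(X;Y) = 0.0742 bits

After applying f:
P(X,Z) where Z=f(Y):
- P(X,Z=0) = P(X,Y=0) + P(X,Y=1)
- P(X,Z=1) = P(X,Y=2) + P(X,Y=3)

I(X;Z) = I(X;f(Y)) = 0.0113 bits

Verification: 0.0742 ≥ 0.0113 ✓

Information cannot be created by processing; the function f can only lose information about X.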